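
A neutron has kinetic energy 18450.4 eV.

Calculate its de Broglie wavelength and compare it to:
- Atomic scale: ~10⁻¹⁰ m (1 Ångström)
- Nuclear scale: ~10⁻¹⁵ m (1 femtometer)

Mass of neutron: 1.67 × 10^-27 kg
λ = 2.11 × 10^-13 m, which is between nuclear and atomic scales.

Using λ = h/√(2mKE):

KE = 18450.4 eV = 2.956 × 10^-15 J

λ = h/√(2mKE)
λ = (6.626 × 10^-34 J·s) / √(2 × 1.67 × 10^-27 kg × 2.956 × 10^-15 J)
λ = 2.11 × 10^-13 m

Comparison:
- Atomic scale (10⁻¹⁰ m): λ is 0.0021× this size
- Nuclear scale (10⁻¹⁵ m): λ is 2.1e+02× this size

The wavelength is between nuclear and atomic scales.

This wavelength is appropriate for probing atomic structure but too large for nuclear physics experiments.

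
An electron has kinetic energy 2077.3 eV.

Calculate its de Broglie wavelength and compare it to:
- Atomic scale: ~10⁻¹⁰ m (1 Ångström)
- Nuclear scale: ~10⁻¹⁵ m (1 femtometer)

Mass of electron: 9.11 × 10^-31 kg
λ = 2.69 × 10^-11 m, which is between nuclear and atomic scales.

Using λ = h/√(2mKE):

KE = 2077.3 eV = 3.328 × 10^-16 J

λ = h/√(2mKE)
λ = (6.626 × 10^-34 J·s) / √(2 × 9.11 × 10^-31 kg × 3.328 × 10^-16 J)
λ = 2.69 × 10^-11 m

Comparison:
- Atomic scale (10⁻¹⁰ m): λ is 0.27× this size
- Nuclear scale (10⁻¹⁵ m): λ is 2.7e+04× this size

The wavelength is between nuclear and atomic scales.

This wavelength is appropriate for probing atomic structure but too large for nuclear physics experiments.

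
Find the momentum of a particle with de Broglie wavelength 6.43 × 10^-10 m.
1.03 × 10^-24 kg·m/s

From the de Broglie relation λ = h/p, we solve for p:

p = h/λ
p = (6.626 × 10^-34 J·s) / (6.43 × 10^-10 m)
p = 1.03 × 10^-24 kg·m/s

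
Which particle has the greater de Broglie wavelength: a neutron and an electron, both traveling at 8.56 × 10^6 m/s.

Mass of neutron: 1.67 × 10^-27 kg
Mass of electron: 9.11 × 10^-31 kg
The electron has the longer wavelength.

Using λ = h/(mv), since both particles have the same velocity, the wavelength depends only on mass.

For neutron: λ₁ = h/(m₁v) = 4.64 × 10^-14 m
For electron: λ₂ = h/(m₂v) = 8.50 × 10^-11 m

Since λ ∝ 1/m at constant velocity, the lighter particle has the longer wavelength.

The electron has the longer de Broglie wavelength.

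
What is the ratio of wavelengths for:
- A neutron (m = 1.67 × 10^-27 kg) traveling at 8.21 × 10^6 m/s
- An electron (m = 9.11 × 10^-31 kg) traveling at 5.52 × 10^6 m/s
λ₁/λ₂ = 3.67 × 10^-4

Using λ = h/(mv):

λ₁ = h/(m₁v₁) = 4.83 × 10^-14 m
λ₂ = h/(m₂v₂) = 1.32 × 10^-10 m

Ratio λ₁/λ₂ = (m₂v₂)/(m₁v₁)
         = (9.11 × 10^-31 kg × 5.52 × 10^6 m/s) / (1.67 × 10^-27 kg × 8.21 × 10^6 m/s)
         = 3.67 × 10^-4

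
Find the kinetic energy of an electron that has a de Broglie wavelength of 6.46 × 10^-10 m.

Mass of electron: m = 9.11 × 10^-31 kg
5.77 × 10^-19 J (or 3.60 eV)

From λ = h/√(2mKE), we solve for KE:

λ² = h²/(2mKE)
KE = h²/(2mλ²)
KE = (6.626 × 10^-34 J·s)² / (2 × 9.11 × 10^-31 kg × (6.46 × 10^-10 m)²)
KE = 5.77 × 10^-19 J
KE = 3.60 eV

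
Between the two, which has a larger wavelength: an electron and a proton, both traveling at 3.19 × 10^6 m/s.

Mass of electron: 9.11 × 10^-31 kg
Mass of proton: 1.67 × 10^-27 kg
The electron has the longer wavelength.

Using λ = h/(mv), since both particles have the same velocity, the wavelength depends only on mass.

For electron: λ₁ = h/(m₁v) = 2.28 × 10^-10 m
For proton: λ₂ = h/(m₂v) = 1.24 × 10^-13 m

Since λ ∝ 1/m at constant velocity, the lighter particle has the longer wavelength.

The electron has the longer de Broglie wavelength.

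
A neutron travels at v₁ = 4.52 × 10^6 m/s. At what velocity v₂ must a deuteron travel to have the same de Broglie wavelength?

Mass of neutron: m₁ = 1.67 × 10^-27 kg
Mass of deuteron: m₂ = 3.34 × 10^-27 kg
v₂ = 2.26 × 10^6 m/s

For equal de Broglie wavelengths: λ₁ = λ₂

h/(m₁v₁) = h/(m₂v₂)
m₁v₁ = m₂v₂
v₂ = v₁ · (m₁/m₂)

v₂ = 4.52 × 10^6 m/s × (1.67 × 10^-27 kg / 3.34 × 10^-27 kg)
v₂ = 2.26 × 10^6 m/s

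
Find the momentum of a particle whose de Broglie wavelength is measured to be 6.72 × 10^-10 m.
9.86 × 10^-25 kg·m/s

From the de Broglie relation λ = h/p, we solve for p:

p = h/λ
p = (6.626 × 10^-34 J·s) / (6.72 × 10^-10 m)
p = 9.86 × 10^-25 kg·m/s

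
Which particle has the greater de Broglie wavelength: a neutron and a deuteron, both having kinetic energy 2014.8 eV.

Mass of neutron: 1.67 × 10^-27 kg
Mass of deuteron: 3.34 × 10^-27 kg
The neutron has the longer wavelength.

Using λ = h/√(2mKE):

For neutron: λ₁ = h/√(2m₁KE) = 6.38 × 10^-13 m
For deuteron: λ₂ = h/√(2m₂KE) = 4.51 × 10^-13 m

Since λ ∝ 1/√m at constant kinetic energy, the lighter particle has the longer wavelength.

The neutron has the longer de Broglie wavelength.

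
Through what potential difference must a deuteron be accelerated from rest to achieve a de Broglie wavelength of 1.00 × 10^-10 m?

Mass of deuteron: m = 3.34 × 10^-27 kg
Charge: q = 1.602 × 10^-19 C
4.10 × 10^-2 V

From λ = h/√(2mqV), we solve for V:

λ² = h²/(2mqV)
V = h²/(2mqλ²)
V = (6.626 × 10^-34 J·s)² / (2 × 3.34 × 10^-27 kg × 1.602 × 10^-19 C × (1.00 × 10^-10 m)²)
V = 4.10 × 10^-2 V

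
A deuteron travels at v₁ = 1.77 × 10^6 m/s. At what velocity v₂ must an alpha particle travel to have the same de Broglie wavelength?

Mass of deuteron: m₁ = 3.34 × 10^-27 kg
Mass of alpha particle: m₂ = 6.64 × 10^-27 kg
v₂ = 8.90 × 10^5 m/s

For equal de Broglie wavelengths: λ₁ = λ₂

h/(m₁v₁) = h/(m₂v₂)
m₁v₁ = m₂v₂
v₂ = v₁ · (m₁/m₂)

v₂ = 1.77 × 10^6 m/s × (3.34 × 10^-27 kg / 6.64 × 10^-27 kg)
v₂ = 8.90 × 10^5 m/s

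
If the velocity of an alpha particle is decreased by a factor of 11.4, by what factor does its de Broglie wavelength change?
The wavelength increases by a factor of 11.4.

From λ = h/(mv), the wavelength is inversely proportional to velocity:

λ ∝ 1/v

If v → v/11.4, then λ → 11.4λ

When velocity is decreased by a factor of 11.4, the wavelength increases by a factor of 11.4.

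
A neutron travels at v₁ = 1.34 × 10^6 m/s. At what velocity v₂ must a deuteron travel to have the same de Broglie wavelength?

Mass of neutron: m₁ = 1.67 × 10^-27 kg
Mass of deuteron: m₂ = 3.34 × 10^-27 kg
v₂ = 6.70 × 10^5 m/s

For equal de Broglie wavelengths: λ₁ = λ₂

h/(m₁v₁) = h/(m₂v₂)
m₁v₁ = m₂v₂
v₂ = v₁ · (m₁/m₂)

v₂ = 1.34 × 10^6 m/s × (1.67 × 10^-27 kg / 3.34 × 10^-27 kg)
v₂ = 6.70 × 10^5 m/s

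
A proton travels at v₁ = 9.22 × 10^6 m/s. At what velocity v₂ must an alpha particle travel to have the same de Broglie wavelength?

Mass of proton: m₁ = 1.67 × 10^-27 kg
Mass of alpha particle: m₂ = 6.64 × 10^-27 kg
v₂ = 2.32 × 10^6 m/s

For equal de Broglie wavelengths: λ₁ = λ₂

h/(m₁v₁) = h/(m₂v₂)
m₁v₁ = m₂v₂
v₂ = v₁ · (m₁/m₂)

v₂ = 9.22 × 10^6 m/s × (1.67 × 10^-27 kg / 6.64 × 10^-27 kg)
v₂ = 2.32 × 10^6 m/s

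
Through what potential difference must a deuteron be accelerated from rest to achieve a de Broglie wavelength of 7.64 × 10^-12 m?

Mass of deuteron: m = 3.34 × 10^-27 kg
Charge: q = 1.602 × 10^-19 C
7.03 V

From λ = h/√(2mqV), we solve for V:

λ² = h²/(2mqV)
V = h²/(2mqλ²)
V = (6.626 × 10^-34 J·s)² / (2 × 3.34 × 10^-27 kg × 1.602 × 10^-19 C × (7.64 × 10^-12 m)²)
V = 7.03 V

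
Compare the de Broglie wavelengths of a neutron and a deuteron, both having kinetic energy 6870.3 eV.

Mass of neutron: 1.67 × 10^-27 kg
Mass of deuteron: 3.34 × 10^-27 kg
The neutron has the longer wavelength.

Using λ = h/√(2mKE):

For neutron: λ₁ = h/√(2m₁KE) = 3.46 × 10^-13 m
For deuteron: λ₂ = h/√(2m₂KE) = 2.44 × 10^-13 m

Since λ ∝ 1/√m at constant kinetic energy, the lighter particle has the longer wavelength.

The neutron has the longer de Broglie wavelength.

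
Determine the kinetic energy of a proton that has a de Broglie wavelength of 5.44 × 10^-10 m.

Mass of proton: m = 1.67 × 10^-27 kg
4.44 × 10^-22 J (or 2.77 × 10^-3 eV)

From λ = h/√(2mKE), we solve for KE:

λ² = h²/(2mKE)
KE = h²/(2mλ²)
KE = (6.626 × 10^-34 J·s)² / (2 × 1.67 × 10^-27 kg × (5.44 × 10^-10 m)²)
KE = 4.44 × 10^-22 J
KE = 2.77 × 10^-3 eV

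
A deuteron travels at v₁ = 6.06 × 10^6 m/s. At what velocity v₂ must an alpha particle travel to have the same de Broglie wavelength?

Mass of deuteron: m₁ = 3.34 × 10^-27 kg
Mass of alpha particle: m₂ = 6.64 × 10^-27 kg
v₂ = 3.05 × 10^6 m/s

For equal de Broglie wavelengths: λ₁ = λ₂

h/(m₁v₁) = h/(m₂v₂)
m₁v₁ = m₂v₂
v₂ = v₁ · (m₁/m₂)

v₂ = 6.06 × 10^6 m/s × (3.34 × 10^-27 kg / 6.64 × 10^-27 kg)
v₂ = 3.05 × 10^6 m/s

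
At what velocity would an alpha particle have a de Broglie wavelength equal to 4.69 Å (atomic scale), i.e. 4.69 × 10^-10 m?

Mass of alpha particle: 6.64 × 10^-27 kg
2.13 × 10^2 m/s

From λ = h/(mv), solve for v:

v = h/(mλ)
v = (6.626 × 10^-34 J·s) / (6.64 × 10^-27 kg × 4.69 × 10^-10 m)
v = 2.13 × 10^2 m/s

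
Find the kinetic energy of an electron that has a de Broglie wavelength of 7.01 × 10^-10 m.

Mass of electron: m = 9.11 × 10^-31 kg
4.90 × 10^-19 J (or 3.06 eV)

From λ = h/√(2mKE), we solve for KE:

λ² = h²/(2mKE)
KE = h²/(2mλ²)
KE = (6.626 × 10^-34 J·s)² / (2 × 9.11 × 10^-31 kg × (7.01 × 10^-10 m)²)
KE = 4.90 × 10^-19 J
KE = 3.06 eV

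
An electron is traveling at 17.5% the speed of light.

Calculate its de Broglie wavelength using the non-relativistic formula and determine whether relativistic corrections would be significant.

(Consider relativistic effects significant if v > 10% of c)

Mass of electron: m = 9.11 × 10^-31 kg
Yes, relativistic corrections are needed.

Using the non-relativistic de Broglie formula λ = h/(mv):

v = 17.5% × c = 5.246 × 10^7 m/s

λ = h/(mv)
λ = (6.626 × 10^-34 J·s) / (9.11 × 10^-31 kg × 5.246 × 10^7 m/s)
λ = 1.39 × 10^-11 m

Since v = 17.5% of c > 10% of c, relativistic corrections ARE significant and the actual wavelength would differ from this non-relativistic estimate.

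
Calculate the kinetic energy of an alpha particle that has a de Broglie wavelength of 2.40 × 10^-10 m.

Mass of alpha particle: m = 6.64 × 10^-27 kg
5.74 × 10^-22 J (or 3.58 × 10^-3 eV)

From λ = h/√(2mKE), we solve for KE:

λ² = h²/(2mKE)
KE = h²/(2mλ²)
KE = (6.626 × 10^-34 J·s)² / (2 × 6.64 × 10^-27 kg × (2.40 × 10^-10 m)²)
KE = 5.74 × 10^-22 J
KE = 3.58 × 10^-3 eV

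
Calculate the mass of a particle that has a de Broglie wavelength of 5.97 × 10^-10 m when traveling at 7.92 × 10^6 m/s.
1.40 × 10^-31 kg

From the de Broglie relation λ = h/(mv), we solve for m:

m = h/(λv)
m = (6.626 × 10^-34 J·s) / (5.97 × 10^-10 m × 7.92 × 10^6 m/s)
m = 1.40 × 10^-31 kg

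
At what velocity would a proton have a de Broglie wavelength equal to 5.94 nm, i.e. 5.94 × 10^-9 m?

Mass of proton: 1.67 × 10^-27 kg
6.68 × 10^1 m/s

From λ = h/(mv), solve for v:

v = h/(mλ)
v = (6.626 × 10^-34 J·s) / (1.67 × 10^-27 kg × 5.94 × 10^-9 m)
v = 6.68 × 10^1 m/s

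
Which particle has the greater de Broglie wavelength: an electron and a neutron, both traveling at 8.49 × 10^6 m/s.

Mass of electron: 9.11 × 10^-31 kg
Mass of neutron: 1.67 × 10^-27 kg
The electron has the longer wavelength.

Using λ = h/(mv), since both particles have the same velocity, the wavelength depends only on mass.

For electron: λ₁ = h/(m₁v) = 8.57 × 10^-11 m
For neutron: λ₂ = h/(m₂v) = 4.67 × 10^-14 m

Since λ ∝ 1/m at constant velocity, the lighter particle has the longer wavelength.

The electron has the longer de Broglie wavelength.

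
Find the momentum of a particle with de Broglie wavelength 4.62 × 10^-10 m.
1.43 × 10^-24 kg·m/s

From the de Broglie relation λ = h/p, we solve for p:

p = h/λ
p = (6.626 × 10^-34 J·s) / (4.62 × 10^-10 m)
p = 1.43 × 10^-24 kg·m/s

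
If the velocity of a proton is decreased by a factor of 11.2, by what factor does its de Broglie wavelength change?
The wavelength increases by a factor of 11.2.

From λ = h/(mv), the wavelength is inversely proportional to velocity:

λ ∝ 1/v

If v → v/11.2, then λ → 11.2λ

When velocity is decreased by a factor of 11.2, the wavelength increases by a factor of 11.2.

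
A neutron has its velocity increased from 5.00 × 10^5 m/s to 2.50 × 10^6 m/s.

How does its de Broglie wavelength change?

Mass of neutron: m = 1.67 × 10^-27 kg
The wavelength decreases by a factor of 5.

Using λ = h/(mv):

Initial wavelength: λ₁ = h/(mv₁) = 7.94 × 10^-13 m
Final wavelength: λ₂ = h/(mv₂) = 1.59 × 10^-13 m

Since λ ∝ 1/v, when velocity increases by a factor of 5, the wavelength decreases by a factor of 5.

λ₂/λ₁ = v₁/v₂ = 1/5

The wavelength decreases by a factor of 5.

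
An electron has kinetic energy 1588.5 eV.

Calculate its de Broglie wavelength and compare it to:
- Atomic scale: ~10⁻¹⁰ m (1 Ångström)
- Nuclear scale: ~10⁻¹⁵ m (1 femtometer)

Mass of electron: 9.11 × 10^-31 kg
λ = 3.08 × 10^-11 m, which is between nuclear and atomic scales.

Using λ = h/√(2mKE):

KE = 1588.5 eV = 2.545 × 10^-16 J

λ = h/√(2mKE)
λ = (6.626 × 10^-34 J·s) / √(2 × 9.11 × 10^-31 kg × 2.545 × 10^-16 J)
λ = 3.08 × 10^-11 m

Comparison:
- Atomic scale (10⁻¹⁰ m): λ is 0.31× this size
- Nuclear scale (10⁻¹⁵ m): λ is 3.1e+04× this size

The wavelength is between nuclear and atomic scales.

This wavelength is appropriate for probing atomic structure but too large for nuclear physics experiments.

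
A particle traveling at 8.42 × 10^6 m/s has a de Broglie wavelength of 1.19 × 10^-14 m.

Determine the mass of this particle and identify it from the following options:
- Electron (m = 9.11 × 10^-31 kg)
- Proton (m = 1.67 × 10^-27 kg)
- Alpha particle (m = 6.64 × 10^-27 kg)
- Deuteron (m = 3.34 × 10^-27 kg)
The particle is an alpha particle.

From λ = h/(mv), solve for mass:

m = h/(λv)
m = (6.626 × 10^-34 J·s) / (1.19 × 10^-14 m × 8.42 × 10^6 m/s)
m = 6.61 × 10^-27 kg

Comparing with the listed masses, this is closest to an alpha particle.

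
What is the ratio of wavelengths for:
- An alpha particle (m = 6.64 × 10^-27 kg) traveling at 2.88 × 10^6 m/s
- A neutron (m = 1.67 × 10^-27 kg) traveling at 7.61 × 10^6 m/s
λ₁/λ₂ = 0.665

Using λ = h/(mv):

λ₁ = h/(m₁v₁) = 3.46 × 10^-14 m
λ₂ = h/(m₂v₂) = 5.21 × 10^-14 m

Ratio λ₁/λ₂ = (m₂v₂)/(m₁v₁)
         = (1.67 × 10^-27 kg × 7.61 × 10^6 m/s) / (6.64 × 10^-27 kg × 2.88 × 10^6 m/s)
         = 0.665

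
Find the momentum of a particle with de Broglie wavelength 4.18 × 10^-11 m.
1.59 × 10^-23 kg·m/s

From the de Broglie relation λ = h/p, we solve for p:

p = h/λ
p = (6.626 × 10^-34 J·s) / (4.18 × 10^-11 m)
p = 1.59 × 10^-23 kg·m/s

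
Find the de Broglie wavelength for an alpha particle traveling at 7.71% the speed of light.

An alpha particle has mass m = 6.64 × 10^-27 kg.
4.32 × 10^-15 m

Using the de Broglie relation λ = h/(mv):

v = 7.71% × c = 2.311 × 10^7 m/s

λ = h/(mv)
λ = (6.626 × 10^-34 J·s) / (6.64 × 10^-27 kg × 2.311 × 10^7 m/s)
λ = 4.32 × 10^-15 m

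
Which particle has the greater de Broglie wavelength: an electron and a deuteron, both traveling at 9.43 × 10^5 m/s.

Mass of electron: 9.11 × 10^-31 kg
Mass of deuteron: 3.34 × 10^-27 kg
The electron has the longer wavelength.

Using λ = h/(mv), since both particles have the same velocity, the wavelength depends only on mass.

For electron: λ₁ = h/(m₁v) = 7.71 × 10^-10 m
For deuteron: λ₂ = h/(m₂v) = 2.10 × 10^-13 m

Since λ ∝ 1/m at constant velocity, the lighter particle has the longer wavelength.

The electron has the longer de Broglie wavelength.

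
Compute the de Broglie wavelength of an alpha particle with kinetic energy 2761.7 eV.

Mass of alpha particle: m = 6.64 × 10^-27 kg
2.73 × 10^-13 m

Using λ = h/√(2mKE):

First convert KE to Joules: KE = 2761.7 eV = 4.425 × 10^-16 J

λ = h/√(2mKE)
λ = (6.626 × 10^-34 J·s) / √(2 × 6.64 × 10^-27 kg × 4.425 × 10^-16 J)
λ = 2.73 × 10^-13 m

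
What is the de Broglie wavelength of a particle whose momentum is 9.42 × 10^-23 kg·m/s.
7.03 × 10^-12 m

Using the de Broglie relation λ = h/p:

λ = h/p
λ = (6.626 × 10^-34 J·s) / (9.42 × 10^-23 kg·m/s)
λ = 7.03 × 10^-12 m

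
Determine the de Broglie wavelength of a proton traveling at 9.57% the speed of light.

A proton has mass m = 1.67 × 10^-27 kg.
1.38 × 10^-14 m

Using the de Broglie relation λ = h/(mv):

v = 9.57% × c = 2.869 × 10^7 m/s

λ = h/(mv)
λ = (6.626 × 10^-34 J·s) / (1.67 × 10^-27 kg × 2.869 × 10^7 m/s)
λ = 1.38 × 10^-14 m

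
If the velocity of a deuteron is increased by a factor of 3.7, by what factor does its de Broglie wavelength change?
The wavelength decreases by a factor of 3.7.

From λ = h/(mv), the wavelength is inversely proportional to velocity:

λ ∝ 1/v

If v → 3.7v, then λ → λ/3.7

When velocity is increased by a factor of 3.7, the wavelength decreases by a factor of 3.7.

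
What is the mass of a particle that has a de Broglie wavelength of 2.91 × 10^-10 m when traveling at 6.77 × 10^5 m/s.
3.36 × 10^-30 kg

From the de Broglie relation λ = h/(mv), we solve for m:

m = h/(λv)
m = (6.626 × 10^-34 J·s) / (2.91 × 10^-10 m × 6.77 × 10^5 m/s)
m = 3.36 × 10^-30 kg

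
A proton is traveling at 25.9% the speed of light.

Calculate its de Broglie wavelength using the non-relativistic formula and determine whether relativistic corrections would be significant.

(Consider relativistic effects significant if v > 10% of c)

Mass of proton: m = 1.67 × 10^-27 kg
Yes, relativistic corrections are needed.

Using the non-relativistic de Broglie formula λ = h/(mv):

v = 25.9% × c = 7.765 × 10^7 m/s

λ = h/(mv)
λ = (6.626 × 10^-34 J·s) / (1.67 × 10^-27 kg × 7.765 × 10^7 m/s)
λ = 5.11 × 10^-15 m

Since v = 25.9% of c > 10% of c, relativistic corrections ARE significant and the actual wavelength would differ from this non-relativistic estimate.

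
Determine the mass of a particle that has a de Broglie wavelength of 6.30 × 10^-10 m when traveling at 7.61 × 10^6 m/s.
1.38 × 10^-31 kg

From the de Broglie relation λ = h/(mv), we solve for m:

m = h/(λv)
m = (6.626 × 10^-34 J·s) / (6.30 × 10^-10 m × 7.61 × 10^6 m/s)
m = 1.38 × 10^-31 kg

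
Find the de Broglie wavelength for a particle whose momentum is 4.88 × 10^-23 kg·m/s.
1.36 × 10^-11 m

Using the de Broglie relation λ = h/p:

λ = h/p
λ = (6.626 × 10^-34 J·s) / (4.88 × 10^-23 kg·m/s)
λ = 1.36 × 10^-11 m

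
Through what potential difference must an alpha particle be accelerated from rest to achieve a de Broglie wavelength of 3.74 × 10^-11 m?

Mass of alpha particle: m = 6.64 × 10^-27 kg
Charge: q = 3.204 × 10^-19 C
7.38 × 10^-2 V

From λ = h/√(2mqV), we solve for V:

λ² = h²/(2mqV)
V = h²/(2mqλ²)
V = (6.626 × 10^-34 J·s)² / (2 × 6.64 × 10^-27 kg × 3.204 × 10^-19 C × (3.74 × 10^-11 m)²)
V = 7.38 × 10^-2 V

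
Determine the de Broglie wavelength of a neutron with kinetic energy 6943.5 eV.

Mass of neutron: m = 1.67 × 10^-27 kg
3.44 × 10^-13 m

Using λ = h/√(2mKE):

First convert KE to Joules: KE = 6943.5 eV = 1.112 × 10^-15 J

λ = h/√(2mKE)
λ = (6.626 × 10^-34 J·s) / √(2 × 1.67 × 10^-27 kg × 1.112 × 10^-15 J)
λ = 3.44 × 10^-13 m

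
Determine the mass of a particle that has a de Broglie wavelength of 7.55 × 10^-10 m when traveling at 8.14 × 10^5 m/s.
1.08 × 10^-30 kg

From the de Broglie relation λ = h/(mv), we solve for m:

m = h/(λv)
m = (6.626 × 10^-34 J·s) / (7.55 × 10^-10 m × 8.14 × 10^5 m/s)
m = 1.08 × 10^-30 kg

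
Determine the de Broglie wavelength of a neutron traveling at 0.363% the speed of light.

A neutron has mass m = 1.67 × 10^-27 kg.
3.65 × 10^-13 m

Using the de Broglie relation λ = h/(mv):

v = 0.363% × c = 1.088 × 10^6 m/s

λ = h/(mv)
λ = (6.626 × 10^-34 J·s) / (1.67 × 10^-27 kg × 1.088 × 10^6 m/s)
λ = 3.65 × 10^-13 m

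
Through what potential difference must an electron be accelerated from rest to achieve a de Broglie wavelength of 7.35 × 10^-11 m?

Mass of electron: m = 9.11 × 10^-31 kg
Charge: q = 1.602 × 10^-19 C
278 V

From λ = h/√(2mqV), we solve for V:

λ² = h²/(2mqV)
V = h²/(2mqλ²)
V = (6.626 × 10^-34 J·s)² / (2 × 9.11 × 10^-31 kg × 1.602 × 10^-19 C × (7.35 × 10^-11 m)²)
V = 278 V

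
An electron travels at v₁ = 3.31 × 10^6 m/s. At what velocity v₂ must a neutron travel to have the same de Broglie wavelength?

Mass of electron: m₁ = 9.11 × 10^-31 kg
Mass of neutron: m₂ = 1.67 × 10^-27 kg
v₂ = 1.81 × 10^3 m/s

For equal de Broglie wavelengths: λ₁ = λ₂

h/(m₁v₁) = h/(m₂v₂)
m₁v₁ = m₂v₂
v₂ = v₁ · (m₁/m₂)

v₂ = 3.31 × 10^6 m/s × (9.11 × 10^-31 kg / 1.67 × 10^-27 kg)
v₂ = 1.81 × 10^3 m/s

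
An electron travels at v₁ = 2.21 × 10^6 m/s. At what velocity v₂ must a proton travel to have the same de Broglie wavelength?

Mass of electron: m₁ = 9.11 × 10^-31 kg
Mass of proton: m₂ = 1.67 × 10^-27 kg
v₂ = 1.21 × 10^3 m/s

For equal de Broglie wavelengths: λ₁ = λ₂

h/(m₁v₁) = h/(m₂v₂)
m₁v₁ = m₂v₂
v₂ = v₁ · (m₁/m₂)

v₂ = 2.21 × 10^6 m/s × (9.11 × 10^-31 kg / 1.67 × 10^-27 kg)
v₂ = 1.21 × 10^3 m/s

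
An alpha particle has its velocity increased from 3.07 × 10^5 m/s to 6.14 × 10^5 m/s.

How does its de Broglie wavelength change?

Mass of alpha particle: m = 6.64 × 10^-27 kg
The wavelength decreases by a factor of 2.

Using λ = h/(mv):

Initial wavelength: λ₁ = h/(mv₁) = 3.25 × 10^-13 m
Final wavelength: λ₂ = h/(mv₂) = 1.63 × 10^-13 m

Since λ ∝ 1/v, when velocity increases by a factor of 2, the wavelength decreases by a factor of 2.

λ₂/λ₁ = v₁/v₂ = 1/2

The wavelength decreases by a factor of 2.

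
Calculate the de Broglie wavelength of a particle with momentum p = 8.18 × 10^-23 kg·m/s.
8.10 × 10^-12 m

Using the de Broglie relation λ = h/p:

λ = h/p
λ = (6.626 × 10^-34 J·s) / (8.18 × 10^-23 kg·m/s)
λ = 8.10 × 10^-12 m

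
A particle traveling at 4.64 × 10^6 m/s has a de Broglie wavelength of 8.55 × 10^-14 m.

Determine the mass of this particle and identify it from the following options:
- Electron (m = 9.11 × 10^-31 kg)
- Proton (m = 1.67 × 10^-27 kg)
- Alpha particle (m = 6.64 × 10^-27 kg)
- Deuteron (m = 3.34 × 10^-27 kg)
The particle is a proton.

From λ = h/(mv), solve for mass:

m = h/(λv)
m = (6.626 × 10^-34 J·s) / (8.55 × 10^-14 m × 4.64 × 10^6 m/s)
m = 1.67 × 10^-27 kg

Comparing with the listed masses, this is closest to a proton.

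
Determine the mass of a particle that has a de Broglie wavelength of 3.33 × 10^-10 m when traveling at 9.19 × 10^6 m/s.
2.17 × 10^-31 kg

From the de Broglie relation λ = h/(mv), we solve for m:

m = h/(λv)
m = (6.626 × 10^-34 J·s) / (3.33 × 10^-10 m × 9.19 × 10^6 m/s)
m = 2.17 × 10^-31 kg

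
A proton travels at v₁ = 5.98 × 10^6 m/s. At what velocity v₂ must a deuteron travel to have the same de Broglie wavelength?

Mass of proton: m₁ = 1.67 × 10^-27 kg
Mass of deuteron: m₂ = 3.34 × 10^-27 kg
v₂ = 2.99 × 10^6 m/s

For equal de Broglie wavelengths: λ₁ = λ₂

h/(m₁v₁) = h/(m₂v₂)
m₁v₁ = m₂v₂
v₂ = v₁ · (m₁/m₂)

v₂ = 5.98 × 10^6 m/s × (1.67 × 10^-27 kg / 3.34 × 10^-27 kg)
v₂ = 2.99 × 10^6 m/s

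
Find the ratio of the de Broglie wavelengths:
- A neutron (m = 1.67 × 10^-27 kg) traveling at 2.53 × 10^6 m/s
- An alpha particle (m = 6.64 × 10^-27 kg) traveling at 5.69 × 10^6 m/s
λ₁/λ₂ = 8.94

Using λ = h/(mv):

λ₁ = h/(m₁v₁) = 1.57 × 10^-13 m
λ₂ = h/(m₂v₂) = 1.75 × 10^-14 m

Ratio λ₁/λ₂ = (m₂v₂)/(m₁v₁)
         = (6.64 × 10^-27 kg × 5.69 × 10^6 m/s) / (1.67 × 10^-27 kg × 2.53 × 10^6 m/s)
         = 8.94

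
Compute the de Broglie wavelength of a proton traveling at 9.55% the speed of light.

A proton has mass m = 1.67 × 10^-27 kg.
1.39 × 10^-14 m

Using the de Broglie relation λ = h/(mv):

v = 9.55% × c = 2.863 × 10^7 m/s

λ = h/(mv)
λ = (6.626 × 10^-34 J·s) / (1.67 × 10^-27 kg × 2.863 × 10^7 m/s)
λ = 1.39 × 10^-14 m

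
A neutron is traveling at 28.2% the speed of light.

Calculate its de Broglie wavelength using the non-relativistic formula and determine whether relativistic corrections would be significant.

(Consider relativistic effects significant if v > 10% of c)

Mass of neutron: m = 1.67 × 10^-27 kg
Yes, relativistic corrections are needed.

Using the non-relativistic de Broglie formula λ = h/(mv):

v = 28.2% × c = 8.454 × 10^7 m/s

λ = h/(mv)
λ = (6.626 × 10^-34 J·s) / (1.67 × 10^-27 kg × 8.454 × 10^7 m/s)
λ = 4.69 × 10^-15 m

Since v = 28.2% of c > 10% of c, relativistic corrections ARE significant and the actual wavelength would differ from this non-relativistic estimate.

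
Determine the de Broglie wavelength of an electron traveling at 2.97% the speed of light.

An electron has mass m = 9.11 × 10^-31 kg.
8.17 × 10^-11 m

Using the de Broglie relation λ = h/(mv):

v = 2.97% × c = 8.904 × 10^6 m/s

λ = h/(mv)
λ = (6.626 × 10^-34 J·s) / (9.11 × 10^-31 kg × 8.904 × 10^6 m/s)
λ = 8.17 × 10^-11 m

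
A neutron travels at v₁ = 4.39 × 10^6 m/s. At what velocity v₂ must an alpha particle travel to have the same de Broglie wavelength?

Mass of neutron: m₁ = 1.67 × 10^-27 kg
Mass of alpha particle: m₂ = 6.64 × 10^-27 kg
v₂ = 1.10 × 10^6 m/s

For equal de Broglie wavelengths: λ₁ = λ₂

h/(m₁v₁) = h/(m₂v₂)
m₁v₁ = m₂v₂
v₂ = v₁ · (m₁/m₂)

v₂ = 4.39 × 10^6 m/s × (1.67 × 10^-27 kg / 6.64 × 10^-27 kg)
v₂ = 1.10 × 10^6 m/s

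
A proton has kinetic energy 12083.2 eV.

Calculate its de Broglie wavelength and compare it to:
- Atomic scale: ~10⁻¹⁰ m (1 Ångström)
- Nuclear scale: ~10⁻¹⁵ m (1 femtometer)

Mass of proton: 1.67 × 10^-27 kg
λ = 2.61 × 10^-13 m, which is between nuclear and atomic scales.

Using λ = h/√(2mKE):

KE = 12083.2 eV = 1.936 × 10^-15 J

λ = h/√(2mKE)
λ = (6.626 × 10^-34 J·s) / √(2 × 1.67 × 10^-27 kg × 1.936 × 10^-15 J)
λ = 2.61 × 10^-13 m

Comparison:
- Atomic scale (10⁻¹⁰ m): λ is 0.0026× this size
- Nuclear scale (10⁻¹⁵ m): λ is 2.6e+02× this size

The wavelength is between nuclear and atomic scales.

This wavelength is appropriate for probing atomic structure but too large for nuclear physics experiments.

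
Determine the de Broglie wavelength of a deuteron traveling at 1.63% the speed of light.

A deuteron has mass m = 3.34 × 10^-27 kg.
4.06 × 10^-14 m

Using the de Broglie relation λ = h/(mv):

v = 1.63% × c = 4.887 × 10^6 m/s

λ = h/(mv)
λ = (6.626 × 10^-34 J·s) / (3.34 × 10^-27 kg × 4.887 × 10^6 m/s)
λ = 4.06 × 10^-14 m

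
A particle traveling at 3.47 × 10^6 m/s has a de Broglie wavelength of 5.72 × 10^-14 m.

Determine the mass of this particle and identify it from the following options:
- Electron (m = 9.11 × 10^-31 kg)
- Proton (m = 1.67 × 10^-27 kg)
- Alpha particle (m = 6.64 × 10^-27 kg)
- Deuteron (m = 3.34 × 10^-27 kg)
The particle is a deuteron.

From λ = h/(mv), solve for mass:

m = h/(λv)
m = (6.626 × 10^-34 J·s) / (5.72 × 10^-14 m × 3.47 × 10^6 m/s)
m = 3.34 × 10^-27 kg

Comparing with the listed masses, this is closest to a deuteron.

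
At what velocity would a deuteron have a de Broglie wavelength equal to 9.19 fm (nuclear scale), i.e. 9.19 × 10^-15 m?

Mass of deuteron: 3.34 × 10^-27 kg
2.16 × 10^7 m/s

From λ = h/(mv), solve for v:

v = h/(mλ)
v = (6.626 × 10^-34 J·s) / (3.34 × 10^-27 kg × 9.19 × 10^-15 m)
v = 2.16 × 10^7 m/s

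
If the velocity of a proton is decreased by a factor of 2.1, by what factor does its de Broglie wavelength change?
The wavelength increases by a factor of 2.1.

From λ = h/(mv), the wavelength is inversely proportional to velocity:

λ ∝ 1/v

If v → v/2.1, then λ → 2.1λ

When velocity is decreased by a factor of 2.1, the wavelength increases by a factor of 2.1.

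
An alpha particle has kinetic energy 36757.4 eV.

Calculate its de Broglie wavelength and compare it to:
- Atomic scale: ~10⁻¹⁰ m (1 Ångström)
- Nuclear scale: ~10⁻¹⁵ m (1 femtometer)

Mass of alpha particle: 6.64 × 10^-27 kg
λ = 7.49 × 10^-14 m, which is between nuclear and atomic scales.

Using λ = h/√(2mKE):

KE = 36757.4 eV = 5.889 × 10^-15 J

λ = h/√(2mKE)
λ = (6.626 × 10^-34 J·s) / √(2 × 6.64 × 10^-27 kg × 5.889 × 10^-15 J)
λ = 7.49 × 10^-14 m

Comparison:
- Atomic scale (10⁻¹⁰ m): λ is 0.00075× this size
- Nuclear scale (10⁻¹⁵ m): λ is 75× this size

The wavelength is between nuclear and atomic scales.

This wavelength is appropriate for probing atomic structure but too large for nuclear physics experiments.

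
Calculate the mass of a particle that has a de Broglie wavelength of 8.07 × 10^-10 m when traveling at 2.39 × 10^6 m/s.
3.44 × 10^-31 kg

From the de Broglie relation λ = h/(mv), we solve for m:

m = h/(λv)
m = (6.626 × 10^-34 J·s) / (8.07 × 10^-10 m × 2.39 × 10^6 m/s)
m = 3.44 × 10^-31 kg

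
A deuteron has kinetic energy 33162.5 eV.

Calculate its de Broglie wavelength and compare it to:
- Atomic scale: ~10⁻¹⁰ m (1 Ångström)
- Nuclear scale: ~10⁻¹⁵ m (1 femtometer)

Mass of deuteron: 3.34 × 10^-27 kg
λ = 1.11 × 10^-13 m, which is between nuclear and atomic scales.

Using λ = h/√(2mKE):

KE = 33162.5 eV = 5.313 × 10^-15 J

λ = h/√(2mKE)
λ = (6.626 × 10^-34 J·s) / √(2 × 3.34 × 10^-27 kg × 5.313 × 10^-15 J)
λ = 1.11 × 10^-13 m

Comparison:
- Atomic scale (10⁻¹⁰ m): λ is 0.0011× this size
- Nuclear scale (10⁻¹⁵ m): λ is 1.1e+02× this size

The wavelength is between nuclear and atomic scales.

This wavelength is appropriate for probing atomic structure but too large for nuclear physics experiments.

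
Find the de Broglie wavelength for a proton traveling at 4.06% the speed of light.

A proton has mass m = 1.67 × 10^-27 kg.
3.26 × 10^-14 m

Using the de Broglie relation λ = h/(mv):

v = 4.06% × c = 1.217 × 10^7 m/s

λ = h/(mv)
λ = (6.626 × 10^-34 J·s) / (1.67 × 10^-27 kg × 1.217 × 10^7 m/s)
λ = 3.26 × 10^-14 m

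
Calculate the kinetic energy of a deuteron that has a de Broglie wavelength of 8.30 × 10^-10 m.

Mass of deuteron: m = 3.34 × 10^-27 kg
9.54 × 10^-23 J (or 5.95 × 10^-4 eV)

From λ = h/√(2mKE), we solve for KE:

λ² = h²/(2mKE)
KE = h²/(2mλ²)
KE = (6.626 × 10^-34 J·s)² / (2 × 3.34 × 10^-27 kg × (8.30 × 10^-10 m)²)
KE = 9.54 × 10^-23 J
KE = 5.95 × 10^-4 eV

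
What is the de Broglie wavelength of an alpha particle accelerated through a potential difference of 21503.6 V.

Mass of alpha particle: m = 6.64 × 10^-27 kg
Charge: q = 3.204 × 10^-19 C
6.93 × 10^-14 m

When a particle is accelerated through voltage V, it gains kinetic energy KE = qV.

The de Broglie wavelength is then λ = h/√(2mqV):

λ = h/√(2mqV)
λ = (6.626 × 10^-34 J·s) / √(2 × 6.64 × 10^-27 kg × 3.204 × 10^-19 C × 21503.6 V)
λ = 6.93 × 10^-14 m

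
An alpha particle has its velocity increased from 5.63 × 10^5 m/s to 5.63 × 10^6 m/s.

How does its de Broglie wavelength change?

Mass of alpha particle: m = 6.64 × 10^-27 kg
The wavelength decreases by a factor of 10.

Using λ = h/(mv):

Initial wavelength: λ₁ = h/(mv₁) = 1.77 × 10^-13 m
Final wavelength: λ₂ = h/(mv₂) = 1.77 × 10^-14 m

Since λ ∝ 1/v, when velocity increases by a factor of 10, the wavelength decreases by a factor of 10.

λ₂/λ₁ = v₁/v₂ = 1/10

The wavelength decreases by a factor of 10.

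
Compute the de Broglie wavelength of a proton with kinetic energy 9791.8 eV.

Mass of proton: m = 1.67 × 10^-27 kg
2.89 × 10^-13 m

Using λ = h/√(2mKE):

First convert KE to Joules: KE = 9791.8 eV = 1.569 × 10^-15 J

λ = h/√(2mKE)
λ = (6.626 × 10^-34 J·s) / √(2 × 1.67 × 10^-27 kg × 1.569 × 10^-15 J)
λ = 2.89 × 10^-13 m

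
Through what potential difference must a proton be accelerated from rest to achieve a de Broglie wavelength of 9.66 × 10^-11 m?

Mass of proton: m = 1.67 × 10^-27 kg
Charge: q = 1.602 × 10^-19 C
8.79 × 10^-2 V

From λ = h/√(2mqV), we solve for V:

λ² = h²/(2mqV)
V = h²/(2mqλ²)
V = (6.626 × 10^-34 J·s)² / (2 × 1.67 × 10^-27 kg × 1.602 × 10^-19 C × (9.66 × 10^-11 m)²)
V = 8.79 × 10^-2 V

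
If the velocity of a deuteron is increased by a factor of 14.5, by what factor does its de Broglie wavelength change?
The wavelength decreases by a factor of 14.5.

From λ = h/(mv), the wavelength is inversely proportional to velocity:

λ ∝ 1/v

If v → 14.5v, then λ → λ/14.5

When velocity is increased by a factor of 14.5, the wavelength decreases by a factor of 14.5.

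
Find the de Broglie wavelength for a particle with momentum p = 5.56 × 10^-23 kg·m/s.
1.19 × 10^-11 m

Using the de Broglie relation λ = h/p:

λ = h/p
λ = (6.626 × 10^-34 J·s) / (5.56 × 10^-23 kg·m/s)
λ = 1.19 × 10^-11 m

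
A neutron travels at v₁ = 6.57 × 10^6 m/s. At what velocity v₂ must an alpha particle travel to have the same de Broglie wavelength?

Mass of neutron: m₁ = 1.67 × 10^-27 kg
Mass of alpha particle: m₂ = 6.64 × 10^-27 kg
v₂ = 1.65 × 10^6 m/s

For equal de Broglie wavelengths: λ₁ = λ₂

h/(m₁v₁) = h/(m₂v₂)
m₁v₁ = m₂v₂
v₂ = v₁ · (m₁/m₂)

v₂ = 6.57 × 10^6 m/s × (1.67 × 10^-27 kg / 6.64 × 10^-27 kg)
v₂ = 1.65 × 10^6 m/s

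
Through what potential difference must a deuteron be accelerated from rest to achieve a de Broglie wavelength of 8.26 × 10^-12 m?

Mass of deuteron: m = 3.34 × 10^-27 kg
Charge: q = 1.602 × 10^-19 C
6.01 V

From λ = h/√(2mqV), we solve for V:

λ² = h²/(2mqV)
V = h²/(2mqλ²)
V = (6.626 × 10^-34 J·s)² / (2 × 3.34 × 10^-27 kg × 1.602 × 10^-19 C × (8.26 × 10^-12 m)²)
V = 6.01 V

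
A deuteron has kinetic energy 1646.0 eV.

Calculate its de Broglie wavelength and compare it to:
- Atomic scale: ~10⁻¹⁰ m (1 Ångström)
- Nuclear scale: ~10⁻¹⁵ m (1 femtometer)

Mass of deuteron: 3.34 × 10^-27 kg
λ = 4.99 × 10^-13 m, which is between nuclear and atomic scales.

Using λ = h/√(2mKE):

KE = 1646.0 eV = 2.637 × 10^-16 J

λ = h/√(2mKE)
λ = (6.626 × 10^-34 J·s) / √(2 × 3.34 × 10^-27 kg × 2.637 × 10^-16 J)
λ = 4.99 × 10^-13 m

Comparison:
- Atomic scale (10⁻¹⁰ m): λ is 0.005× this size
- Nuclear scale (10⁻¹⁵ m): λ is 5e+02× this size

The wavelength is between nuclear and atomic scales.

This wavelength is appropriate for probing atomic structure but too large for nuclear physics experiments.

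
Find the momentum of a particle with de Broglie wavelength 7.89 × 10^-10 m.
8.40 × 10^-25 kg·m/s

From the de Broglie relation λ = h/p, we solve for p:

p = h/λ
p = (6.626 × 10^-34 J·s) / (7.89 × 10^-10 m)
p = 8.40 × 10^-25 kg·m/s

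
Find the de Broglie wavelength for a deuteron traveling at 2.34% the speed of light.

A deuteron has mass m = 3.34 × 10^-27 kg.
2.83 × 10^-14 m

Using the de Broglie relation λ = h/(mv):

v = 2.34% × c = 7.015 × 10^6 m/s

λ = h/(mv)
λ = (6.626 × 10^-34 J·s) / (3.34 × 10^-27 kg × 7.015 × 10^6 m/s)
λ = 2.83 × 10^-14 m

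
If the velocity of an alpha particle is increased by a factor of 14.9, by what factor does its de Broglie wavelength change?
The wavelength decreases by a factor of 14.9.

From λ = h/(mv), the wavelength is inversely proportional to velocity:

λ ∝ 1/v

If v → 14.9v, then λ → λ/14.9

When velocity is increased by a factor of 14.9, the wavelength decreases by a factor of 14.9.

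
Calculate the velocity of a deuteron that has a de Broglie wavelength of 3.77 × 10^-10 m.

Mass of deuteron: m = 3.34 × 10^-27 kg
5.26 × 10^2 m/s

From the de Broglie relation λ = h/(mv), we solve for v:

v = h/(mλ)
v = (6.626 × 10^-34 J·s) / (3.34 × 10^-27 kg × 3.77 × 10^-10 m)
v = 5.26 × 10^2 m/s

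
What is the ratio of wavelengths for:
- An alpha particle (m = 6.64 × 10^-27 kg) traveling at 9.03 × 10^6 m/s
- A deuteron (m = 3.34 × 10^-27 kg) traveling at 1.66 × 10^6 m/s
λ₁/λ₂ = 0.0925

Using λ = h/(mv):

λ₁ = h/(m₁v₁) = 1.11 × 10^-14 m
λ₂ = h/(m₂v₂) = 1.20 × 10^-13 m

Ratio λ₁/λ₂ = (m₂v₂)/(m₁v₁)
         = (3.34 × 10^-27 kg × 1.66 × 10^6 m/s) / (6.64 × 10^-27 kg × 9.03 × 10^6 m/s)
         = 0.0925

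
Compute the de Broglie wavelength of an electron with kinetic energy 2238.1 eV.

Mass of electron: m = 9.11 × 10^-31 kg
2.59 × 10^-11 m

Using λ = h/√(2mKE):

First convert KE to Joules: KE = 2238.1 eV = 3.586 × 10^-16 J

λ = h/√(2mKE)
λ = (6.626 × 10^-34 J·s) / √(2 × 9.11 × 10^-31 kg × 3.586 × 10^-16 J)
λ = 2.59 × 10^-11 m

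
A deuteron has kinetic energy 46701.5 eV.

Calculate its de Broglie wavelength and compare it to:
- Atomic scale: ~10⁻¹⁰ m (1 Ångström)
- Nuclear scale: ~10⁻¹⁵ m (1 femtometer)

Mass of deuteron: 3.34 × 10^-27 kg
λ = 9.37 × 10^-14 m, which is between nuclear and atomic scales.

Using λ = h/√(2mKE):

KE = 46701.5 eV = 7.482 × 10^-15 J

λ = h/√(2mKE)
λ = (6.626 × 10^-34 J·s) / √(2 × 3.34 × 10^-27 kg × 7.482 × 10^-15 J)
λ = 9.37 × 10^-14 m

Comparison:
- Atomic scale (10⁻¹⁰ m): λ is 0.00094× this size
- Nuclear scale (10⁻¹⁵ m): λ is 94× this size

The wavelength is between nuclear and atomic scales.

This wavelength is appropriate for probing atomic structure but too large for nuclear physics experiments.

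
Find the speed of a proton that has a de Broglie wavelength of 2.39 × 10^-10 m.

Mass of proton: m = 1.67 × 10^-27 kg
1.66 × 10^3 m/s

From the de Broglie relation λ = h/(mv), we solve for v:

v = h/(mλ)
v = (6.626 × 10^-34 J·s) / (1.67 × 10^-27 kg × 2.39 × 10^-10 m)
v = 1.66 × 10^3 m/s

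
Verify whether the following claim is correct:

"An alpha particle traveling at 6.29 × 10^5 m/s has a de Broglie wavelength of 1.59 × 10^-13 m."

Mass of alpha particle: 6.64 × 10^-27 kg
True

The claim is correct.

Using λ = h/(mv):
λ = (6.626 × 10^-34 J·s) / (6.64 × 10^-27 kg × 6.29 × 10^5 m/s)
λ = 1.59 × 10^-13 m

This matches the claimed value.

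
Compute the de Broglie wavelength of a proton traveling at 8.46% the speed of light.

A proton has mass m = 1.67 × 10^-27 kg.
1.56 × 10^-14 m

Using the de Broglie relation λ = h/(mv):

v = 8.46% × c = 2.536 × 10^7 m/s

λ = h/(mv)
λ = (6.626 × 10^-34 J·s) / (1.67 × 10^-27 kg × 2.536 × 10^7 m/s)
λ = 1.56 × 10^-14 m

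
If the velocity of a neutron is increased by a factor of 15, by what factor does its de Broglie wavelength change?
The wavelength decreases by a factor of 15.

From λ = h/(mv), the wavelength is inversely proportional to velocity:

λ ∝ 1/v

If v → 15v, then λ → λ/15

When velocity is increased by a factor of 15, the wavelength decreases by a factor of 15.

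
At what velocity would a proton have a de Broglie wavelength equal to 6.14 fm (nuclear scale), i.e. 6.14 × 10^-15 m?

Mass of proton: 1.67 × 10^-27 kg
6.46 × 10^7 m/s

From λ = h/(mv), solve for v:

v = h/(mλ)
v = (6.626 × 10^-34 J·s) / (1.67 × 10^-27 kg × 6.14 × 10^-15 m)
v = 6.46 × 10^7 m/s

Note: This velocity is 21.6% of the speed of light, so relativistic corrections would be needed for a more accurate calculation.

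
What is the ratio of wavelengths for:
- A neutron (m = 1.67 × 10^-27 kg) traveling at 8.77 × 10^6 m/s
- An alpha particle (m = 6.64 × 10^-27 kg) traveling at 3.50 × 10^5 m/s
λ₁/λ₂ = 0.159

Using λ = h/(mv):

λ₁ = h/(m₁v₁) = 4.52 × 10^-14 m
λ₂ = h/(m₂v₂) = 2.85 × 10^-13 m

Ratio λ₁/λ₂ = (m₂v₂)/(m₁v₁)
         = (6.64 × 10^-27 kg × 3.50 × 10^5 m/s) / (1.67 × 10^-27 kg × 8.77 × 10^6 m/s)
         = 0.159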